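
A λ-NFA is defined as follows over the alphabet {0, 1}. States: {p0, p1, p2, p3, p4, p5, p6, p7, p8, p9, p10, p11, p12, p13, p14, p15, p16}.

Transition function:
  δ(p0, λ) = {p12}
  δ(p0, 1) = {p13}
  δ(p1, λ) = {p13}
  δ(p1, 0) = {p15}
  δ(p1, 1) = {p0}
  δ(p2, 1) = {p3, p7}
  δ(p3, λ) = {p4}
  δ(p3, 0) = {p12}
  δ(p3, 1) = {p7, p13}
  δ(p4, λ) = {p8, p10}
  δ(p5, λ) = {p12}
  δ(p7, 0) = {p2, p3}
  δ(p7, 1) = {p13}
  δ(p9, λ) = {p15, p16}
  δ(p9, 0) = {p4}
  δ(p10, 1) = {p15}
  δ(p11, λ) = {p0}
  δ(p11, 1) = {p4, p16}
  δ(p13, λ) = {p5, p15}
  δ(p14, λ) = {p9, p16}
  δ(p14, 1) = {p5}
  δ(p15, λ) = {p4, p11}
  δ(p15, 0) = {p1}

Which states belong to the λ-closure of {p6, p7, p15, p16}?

Start with {p6, p7, p15, p16}.
From p15 via λ: add p4, p11.
From p4 via λ: add p8, p10.
From p11 via λ: add p0.
From p0 via λ: add p12.
No new states can be added; the closed set is {p0, p4, p6, p7, p8, p10, p11, p12, p15, p16}.

{p0, p4, p6, p7, p8, p10, p11, p12, p15, p16}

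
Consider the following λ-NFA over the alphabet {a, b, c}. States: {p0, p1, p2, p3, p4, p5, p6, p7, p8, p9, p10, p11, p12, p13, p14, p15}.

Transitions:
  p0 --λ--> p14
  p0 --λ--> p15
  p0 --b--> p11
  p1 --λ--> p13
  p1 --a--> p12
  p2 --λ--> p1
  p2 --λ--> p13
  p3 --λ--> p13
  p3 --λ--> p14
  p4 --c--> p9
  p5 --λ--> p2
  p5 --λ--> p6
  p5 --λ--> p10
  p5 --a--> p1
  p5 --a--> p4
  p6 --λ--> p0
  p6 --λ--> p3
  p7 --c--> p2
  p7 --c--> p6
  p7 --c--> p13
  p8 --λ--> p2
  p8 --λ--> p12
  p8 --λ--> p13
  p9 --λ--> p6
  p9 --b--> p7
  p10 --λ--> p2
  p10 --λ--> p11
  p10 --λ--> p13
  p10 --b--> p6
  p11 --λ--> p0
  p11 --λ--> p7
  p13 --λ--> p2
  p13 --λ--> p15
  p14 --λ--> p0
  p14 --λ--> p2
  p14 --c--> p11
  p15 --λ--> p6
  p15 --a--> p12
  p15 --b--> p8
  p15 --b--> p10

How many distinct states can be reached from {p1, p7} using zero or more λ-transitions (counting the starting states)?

9

Start with {p1, p7}.
From p1 via λ: add p13.
From p13 via λ: add p2, p15.
From p15 via λ: add p6.
From p6 via λ: add p0, p3.
From p0 via λ: add p14.
λ-closure = {p0, p1, p2, p3, p6, p7, p13, p14, p15}, which has 9 states.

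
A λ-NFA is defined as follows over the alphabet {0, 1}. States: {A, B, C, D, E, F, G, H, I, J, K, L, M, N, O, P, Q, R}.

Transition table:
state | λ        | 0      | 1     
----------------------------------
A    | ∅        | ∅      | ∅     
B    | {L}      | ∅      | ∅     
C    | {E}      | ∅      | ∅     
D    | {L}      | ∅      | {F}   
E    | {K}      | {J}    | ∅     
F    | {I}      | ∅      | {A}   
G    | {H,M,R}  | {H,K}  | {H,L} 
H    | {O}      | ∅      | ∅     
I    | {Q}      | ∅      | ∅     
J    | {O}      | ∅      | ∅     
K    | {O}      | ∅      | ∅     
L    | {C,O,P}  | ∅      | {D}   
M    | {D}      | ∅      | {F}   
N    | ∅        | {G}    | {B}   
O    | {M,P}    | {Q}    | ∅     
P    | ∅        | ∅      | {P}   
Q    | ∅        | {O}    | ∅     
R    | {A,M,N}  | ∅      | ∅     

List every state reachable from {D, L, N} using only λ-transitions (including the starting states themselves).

Start with {D, L, N}.
From L via λ: add C, O, P.
From C via λ: add E.
From O via λ: add M.
From E via λ: add K.
No new states can be added; the closed set is {C, D, E, K, L, M, N, O, P}.

{C, D, E, K, L, M, N, O, P}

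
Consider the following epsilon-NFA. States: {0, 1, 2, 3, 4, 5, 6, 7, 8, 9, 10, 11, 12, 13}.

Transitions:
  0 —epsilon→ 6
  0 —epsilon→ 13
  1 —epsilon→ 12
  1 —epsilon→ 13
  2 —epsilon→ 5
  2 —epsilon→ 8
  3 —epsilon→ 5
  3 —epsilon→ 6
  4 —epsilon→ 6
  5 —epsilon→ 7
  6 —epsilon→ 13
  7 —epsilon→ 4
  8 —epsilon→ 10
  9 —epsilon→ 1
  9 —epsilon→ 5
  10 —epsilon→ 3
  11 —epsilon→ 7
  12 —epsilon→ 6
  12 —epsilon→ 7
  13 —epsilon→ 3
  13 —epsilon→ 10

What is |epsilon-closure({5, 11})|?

Start with {5, 11}.
From 5 via epsilon: add 7.
From 7 via epsilon: add 4.
From 4 via epsilon: add 6.
From 6 via epsilon: add 13.
From 13 via epsilon: add 3, 10.
epsilon-closure = {3, 4, 5, 6, 7, 10, 11, 13}, which has 8 states.

8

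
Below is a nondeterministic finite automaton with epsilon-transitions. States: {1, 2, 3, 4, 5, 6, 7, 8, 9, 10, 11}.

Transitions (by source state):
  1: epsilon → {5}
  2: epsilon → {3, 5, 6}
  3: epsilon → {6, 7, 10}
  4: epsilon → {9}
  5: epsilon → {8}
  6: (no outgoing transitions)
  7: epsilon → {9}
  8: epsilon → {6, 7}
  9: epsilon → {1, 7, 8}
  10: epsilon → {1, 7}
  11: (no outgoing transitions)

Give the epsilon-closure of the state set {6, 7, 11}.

{1, 5, 6, 7, 8, 9, 11}

Start with {6, 7, 11}.
From 7 via epsilon: add 9.
From 9 via epsilon: add 1, 8.
From 1 via epsilon: add 5.
No new states can be added; the closed set is {1, 5, 6, 7, 8, 9, 11}.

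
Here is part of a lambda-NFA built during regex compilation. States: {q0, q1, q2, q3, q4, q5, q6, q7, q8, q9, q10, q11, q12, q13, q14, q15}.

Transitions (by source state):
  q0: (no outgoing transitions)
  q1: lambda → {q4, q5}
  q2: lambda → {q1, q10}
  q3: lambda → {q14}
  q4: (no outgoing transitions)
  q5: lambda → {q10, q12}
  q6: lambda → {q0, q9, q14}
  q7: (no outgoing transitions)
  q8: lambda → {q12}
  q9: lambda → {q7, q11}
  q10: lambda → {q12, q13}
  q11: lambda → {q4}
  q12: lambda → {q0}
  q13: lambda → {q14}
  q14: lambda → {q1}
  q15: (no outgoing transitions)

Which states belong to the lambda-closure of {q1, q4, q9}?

{q0, q1, q4, q5, q7, q9, q10, q11, q12, q13, q14}

Start with {q1, q4, q9}.
From q1 via lambda: add q5.
From q9 via lambda: add q7, q11.
From q5 via lambda: add q10, q12.
From q10 via lambda: add q13.
From q12 via lambda: add q0.
From q13 via lambda: add q14.
No new states can be added; the closed set is {q0, q1, q4, q5, q7, q9, q10, q11, q12, q13, q14}.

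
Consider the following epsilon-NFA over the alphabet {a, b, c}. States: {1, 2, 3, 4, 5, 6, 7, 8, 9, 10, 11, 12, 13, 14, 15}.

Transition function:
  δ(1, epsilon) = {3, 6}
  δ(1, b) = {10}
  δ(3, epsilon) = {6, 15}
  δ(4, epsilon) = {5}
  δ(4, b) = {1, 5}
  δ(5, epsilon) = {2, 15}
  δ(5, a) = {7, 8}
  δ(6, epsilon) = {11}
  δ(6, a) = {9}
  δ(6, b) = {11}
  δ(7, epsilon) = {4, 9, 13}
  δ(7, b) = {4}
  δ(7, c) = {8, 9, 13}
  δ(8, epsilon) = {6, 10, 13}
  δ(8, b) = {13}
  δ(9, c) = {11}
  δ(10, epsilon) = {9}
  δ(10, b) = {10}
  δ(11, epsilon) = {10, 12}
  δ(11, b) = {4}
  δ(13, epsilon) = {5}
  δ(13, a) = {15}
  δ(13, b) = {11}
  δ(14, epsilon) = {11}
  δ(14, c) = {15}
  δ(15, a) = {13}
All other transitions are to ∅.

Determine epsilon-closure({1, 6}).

Start with {1, 6}.
From 1 via epsilon: add 3.
From 6 via epsilon: add 11.
From 3 via epsilon: add 15.
From 11 via epsilon: add 10, 12.
From 10 via epsilon: add 9.
No new states can be added; the closed set is {1, 3, 6, 9, 10, 11, 12, 15}.

{1, 3, 6, 9, 10, 11, 12, 15}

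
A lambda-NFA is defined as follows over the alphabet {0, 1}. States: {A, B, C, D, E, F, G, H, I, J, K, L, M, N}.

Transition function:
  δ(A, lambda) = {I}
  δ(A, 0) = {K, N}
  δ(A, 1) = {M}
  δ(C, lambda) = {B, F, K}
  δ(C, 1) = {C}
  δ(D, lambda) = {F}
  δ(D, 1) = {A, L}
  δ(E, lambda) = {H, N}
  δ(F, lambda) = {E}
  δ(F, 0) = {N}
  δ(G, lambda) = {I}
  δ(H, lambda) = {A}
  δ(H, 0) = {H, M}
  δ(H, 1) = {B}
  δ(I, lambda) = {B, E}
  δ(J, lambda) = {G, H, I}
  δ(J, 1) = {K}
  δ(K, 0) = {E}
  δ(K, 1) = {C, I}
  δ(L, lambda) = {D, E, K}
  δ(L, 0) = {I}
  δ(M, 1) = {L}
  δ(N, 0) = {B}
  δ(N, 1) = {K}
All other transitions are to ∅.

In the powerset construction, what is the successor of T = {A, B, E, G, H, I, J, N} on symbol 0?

{A, B, E, H, I, K, M, N}

A on 0 → {K, N}.
H on 0 → {H, M}.
N on 0 → {B}.
No 0-transition from B, E, G, I, J.
Union after reading 0: {B, H, K, M, N}.
Now take the lambda-closure:
From H via lambda: add A.
From A via lambda: add I.
From I via lambda: add E.
No new states can be added; the closed set is {A, B, E, H, I, K, M, N}.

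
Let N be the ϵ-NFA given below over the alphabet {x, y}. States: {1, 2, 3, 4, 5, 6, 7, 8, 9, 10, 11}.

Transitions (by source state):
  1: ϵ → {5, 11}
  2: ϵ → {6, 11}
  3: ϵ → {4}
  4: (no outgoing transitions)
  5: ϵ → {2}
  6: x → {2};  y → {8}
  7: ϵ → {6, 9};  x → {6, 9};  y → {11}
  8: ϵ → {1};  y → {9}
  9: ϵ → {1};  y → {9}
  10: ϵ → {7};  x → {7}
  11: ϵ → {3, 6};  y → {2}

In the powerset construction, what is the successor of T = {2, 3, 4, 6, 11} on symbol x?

{2, 3, 4, 6, 11}

6 on x → {2}.
No x-transition from 2, 3, 4, 11.
Union after reading x: {2}.
Now take the ϵ-closure:
From 2 via ϵ: add 6, 11.
From 11 via ϵ: add 3.
From 3 via ϵ: add 4.
No new states can be added; the closed set is {2, 3, 4, 6, 11}.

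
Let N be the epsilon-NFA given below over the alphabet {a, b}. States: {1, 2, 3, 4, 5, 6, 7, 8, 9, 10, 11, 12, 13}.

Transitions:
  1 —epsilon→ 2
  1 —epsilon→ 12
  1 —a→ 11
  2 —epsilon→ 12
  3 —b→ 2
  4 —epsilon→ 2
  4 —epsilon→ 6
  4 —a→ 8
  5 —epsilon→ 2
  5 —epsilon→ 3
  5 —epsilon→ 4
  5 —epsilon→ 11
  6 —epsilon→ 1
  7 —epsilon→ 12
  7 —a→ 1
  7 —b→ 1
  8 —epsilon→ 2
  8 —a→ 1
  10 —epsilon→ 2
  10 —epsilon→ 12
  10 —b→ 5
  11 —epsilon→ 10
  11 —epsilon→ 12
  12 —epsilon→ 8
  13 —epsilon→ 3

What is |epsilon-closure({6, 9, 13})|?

8

Start with {6, 9, 13}.
From 6 via epsilon: add 1.
From 13 via epsilon: add 3.
From 1 via epsilon: add 2, 12.
From 12 via epsilon: add 8.
epsilon-closure = {1, 2, 3, 6, 8, 9, 12, 13}, which has 8 states.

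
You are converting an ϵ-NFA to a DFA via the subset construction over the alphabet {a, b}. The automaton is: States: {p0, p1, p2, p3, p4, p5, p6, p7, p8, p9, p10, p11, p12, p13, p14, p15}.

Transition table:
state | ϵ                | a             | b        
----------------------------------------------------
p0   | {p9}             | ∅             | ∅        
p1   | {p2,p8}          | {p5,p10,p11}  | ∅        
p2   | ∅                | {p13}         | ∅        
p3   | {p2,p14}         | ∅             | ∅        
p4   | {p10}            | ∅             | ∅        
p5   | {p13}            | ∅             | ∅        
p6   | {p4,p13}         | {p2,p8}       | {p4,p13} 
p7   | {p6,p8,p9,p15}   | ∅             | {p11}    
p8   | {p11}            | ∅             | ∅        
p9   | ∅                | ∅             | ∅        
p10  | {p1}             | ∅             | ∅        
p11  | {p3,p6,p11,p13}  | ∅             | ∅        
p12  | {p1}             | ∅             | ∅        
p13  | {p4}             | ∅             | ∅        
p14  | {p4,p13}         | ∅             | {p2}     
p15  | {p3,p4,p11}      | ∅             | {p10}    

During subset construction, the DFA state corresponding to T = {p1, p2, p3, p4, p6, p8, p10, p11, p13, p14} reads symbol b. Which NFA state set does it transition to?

{p1, p2, p3, p4, p6, p8, p10, p11, p13, p14}

p6 on b → {p4, p13}.
p14 on b → {p2}.
No b-transition from p1, p2, p3, p4, p8, p10, p11, p13.
Union after reading b: {p2, p4, p13}.
Now take the ϵ-closure:
From p4 via ϵ: add p10.
From p10 via ϵ: add p1.
From p1 via ϵ: add p8.
From p8 via ϵ: add p11.
From p11 via ϵ: add p3, p6.
From p3 via ϵ: add p14.
No new states can be added; the closed set is {p1, p2, p3, p4, p6, p8, p10, p11, p13, p14}.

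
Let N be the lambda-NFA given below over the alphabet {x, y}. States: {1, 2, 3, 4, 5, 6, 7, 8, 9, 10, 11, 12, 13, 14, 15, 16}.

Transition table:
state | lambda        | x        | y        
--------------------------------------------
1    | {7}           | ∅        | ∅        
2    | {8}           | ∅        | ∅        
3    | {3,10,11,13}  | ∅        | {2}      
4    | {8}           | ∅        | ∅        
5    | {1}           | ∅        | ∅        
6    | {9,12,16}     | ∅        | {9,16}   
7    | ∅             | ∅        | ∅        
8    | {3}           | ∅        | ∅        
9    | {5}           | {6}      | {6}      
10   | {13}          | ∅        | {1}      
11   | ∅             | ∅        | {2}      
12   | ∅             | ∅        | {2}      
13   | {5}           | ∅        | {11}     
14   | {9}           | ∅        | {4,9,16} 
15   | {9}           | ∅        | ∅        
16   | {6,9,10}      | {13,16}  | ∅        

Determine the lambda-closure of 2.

Start with {2}.
From 2 via lambda: add 8.
From 8 via lambda: add 3.
From 3 via lambda: add 10, 11, 13.
From 13 via lambda: add 5.
From 5 via lambda: add 1.
From 1 via lambda: add 7.
No new states can be added; the closed set is {1, 2, 3, 5, 7, 8, 10, 11, 13}.

{1, 2, 3, 5, 7, 8, 10, 11, 13}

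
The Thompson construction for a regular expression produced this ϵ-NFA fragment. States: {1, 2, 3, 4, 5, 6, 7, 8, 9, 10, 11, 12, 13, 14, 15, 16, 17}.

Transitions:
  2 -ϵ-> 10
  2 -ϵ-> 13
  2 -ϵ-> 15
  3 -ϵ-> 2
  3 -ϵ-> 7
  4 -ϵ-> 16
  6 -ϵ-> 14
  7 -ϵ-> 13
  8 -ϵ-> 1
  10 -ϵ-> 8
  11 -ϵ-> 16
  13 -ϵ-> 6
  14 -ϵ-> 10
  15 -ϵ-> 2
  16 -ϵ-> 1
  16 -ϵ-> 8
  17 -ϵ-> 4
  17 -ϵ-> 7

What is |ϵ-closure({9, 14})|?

5

Start with {9, 14}.
From 14 via ϵ: add 10.
From 10 via ϵ: add 8.
From 8 via ϵ: add 1.
ϵ-closure = {1, 8, 9, 10, 14}, which has 5 states.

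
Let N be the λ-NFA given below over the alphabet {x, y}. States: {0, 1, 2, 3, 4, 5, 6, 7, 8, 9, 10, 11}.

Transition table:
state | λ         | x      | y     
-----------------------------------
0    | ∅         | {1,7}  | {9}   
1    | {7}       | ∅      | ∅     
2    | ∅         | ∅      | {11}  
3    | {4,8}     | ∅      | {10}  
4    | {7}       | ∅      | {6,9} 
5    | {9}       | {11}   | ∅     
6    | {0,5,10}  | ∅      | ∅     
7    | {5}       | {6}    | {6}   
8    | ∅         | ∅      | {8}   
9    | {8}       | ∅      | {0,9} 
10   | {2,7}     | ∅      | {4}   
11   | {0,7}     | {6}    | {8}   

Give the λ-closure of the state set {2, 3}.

Start with {2, 3}.
From 3 via λ: add 4, 8.
From 4 via λ: add 7.
From 7 via λ: add 5.
From 5 via λ: add 9.
No new states can be added; the closed set is {2, 3, 4, 5, 7, 8, 9}.

{2, 3, 4, 5, 7, 8, 9}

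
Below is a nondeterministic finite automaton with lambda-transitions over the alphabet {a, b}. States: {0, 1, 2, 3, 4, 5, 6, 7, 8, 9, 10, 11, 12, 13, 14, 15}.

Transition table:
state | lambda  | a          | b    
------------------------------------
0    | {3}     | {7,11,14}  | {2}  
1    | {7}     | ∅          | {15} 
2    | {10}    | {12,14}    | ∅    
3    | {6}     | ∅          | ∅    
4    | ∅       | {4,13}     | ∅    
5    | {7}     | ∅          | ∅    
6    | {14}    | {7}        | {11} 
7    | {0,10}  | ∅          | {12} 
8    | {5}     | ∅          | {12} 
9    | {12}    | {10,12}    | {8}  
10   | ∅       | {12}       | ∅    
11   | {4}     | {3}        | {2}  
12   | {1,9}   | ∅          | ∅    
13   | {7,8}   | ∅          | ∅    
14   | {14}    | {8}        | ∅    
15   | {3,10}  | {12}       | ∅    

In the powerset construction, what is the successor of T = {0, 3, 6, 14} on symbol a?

{0, 3, 4, 5, 6, 7, 8, 10, 11, 14}

0 on a → {7, 11, 14}.
6 on a → {7}.
14 on a → {8}.
No a-transition from 3.
Union after reading a: {7, 8, 11, 14}.
Now take the lambda-closure:
From 7 via lambda: add 0, 10.
From 8 via lambda: add 5.
From 11 via lambda: add 4.
From 0 via lambda: add 3.
From 3 via lambda: add 6.
No new states can be added; the closed set is {0, 3, 4, 5, 6, 7, 8, 10, 11, 14}.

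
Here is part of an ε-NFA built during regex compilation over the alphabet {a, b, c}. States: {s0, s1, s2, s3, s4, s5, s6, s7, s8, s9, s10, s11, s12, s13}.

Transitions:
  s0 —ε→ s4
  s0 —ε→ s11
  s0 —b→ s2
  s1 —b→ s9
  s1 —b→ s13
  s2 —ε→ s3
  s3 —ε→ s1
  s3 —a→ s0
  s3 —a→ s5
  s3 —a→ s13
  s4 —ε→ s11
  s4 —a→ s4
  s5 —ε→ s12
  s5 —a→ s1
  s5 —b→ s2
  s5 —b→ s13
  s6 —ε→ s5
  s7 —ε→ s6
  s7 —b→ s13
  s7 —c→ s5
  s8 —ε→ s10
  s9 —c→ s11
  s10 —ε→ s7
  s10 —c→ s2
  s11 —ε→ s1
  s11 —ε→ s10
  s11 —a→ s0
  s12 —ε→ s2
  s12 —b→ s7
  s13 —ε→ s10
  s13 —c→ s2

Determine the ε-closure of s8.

Start with {s8}.
From s8 via ε: add s10.
From s10 via ε: add s7.
From s7 via ε: add s6.
From s6 via ε: add s5.
From s5 via ε: add s12.
From s12 via ε: add s2.
From s2 via ε: add s3.
From s3 via ε: add s1.
No new states can be added; the closed set is {s1, s2, s3, s5, s6, s7, s8, s10, s12}.

{s1, s2, s3, s5, s6, s7, s8, s10, s12}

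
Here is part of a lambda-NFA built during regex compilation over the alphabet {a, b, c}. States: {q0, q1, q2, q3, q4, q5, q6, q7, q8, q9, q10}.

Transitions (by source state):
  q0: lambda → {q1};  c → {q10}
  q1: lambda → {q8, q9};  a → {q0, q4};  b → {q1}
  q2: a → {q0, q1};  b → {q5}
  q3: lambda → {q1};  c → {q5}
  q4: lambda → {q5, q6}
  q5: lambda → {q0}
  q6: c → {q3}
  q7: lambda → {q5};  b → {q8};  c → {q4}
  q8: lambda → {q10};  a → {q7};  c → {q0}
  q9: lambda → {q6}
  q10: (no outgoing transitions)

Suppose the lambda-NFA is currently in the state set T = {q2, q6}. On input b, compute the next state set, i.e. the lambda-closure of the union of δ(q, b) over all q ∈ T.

{q0, q1, q5, q6, q8, q9, q10}

q2 on b → {q5}.
No b-transition from q6.
Union after reading b: {q5}.
Now take the lambda-closure:
From q5 via lambda: add q0.
From q0 via lambda: add q1.
From q1 via lambda: add q8, q9.
From q8 via lambda: add q10.
From q9 via lambda: add q6.
No new states can be added; the closed set is {q0, q1, q5, q6, q8, q9, q10}.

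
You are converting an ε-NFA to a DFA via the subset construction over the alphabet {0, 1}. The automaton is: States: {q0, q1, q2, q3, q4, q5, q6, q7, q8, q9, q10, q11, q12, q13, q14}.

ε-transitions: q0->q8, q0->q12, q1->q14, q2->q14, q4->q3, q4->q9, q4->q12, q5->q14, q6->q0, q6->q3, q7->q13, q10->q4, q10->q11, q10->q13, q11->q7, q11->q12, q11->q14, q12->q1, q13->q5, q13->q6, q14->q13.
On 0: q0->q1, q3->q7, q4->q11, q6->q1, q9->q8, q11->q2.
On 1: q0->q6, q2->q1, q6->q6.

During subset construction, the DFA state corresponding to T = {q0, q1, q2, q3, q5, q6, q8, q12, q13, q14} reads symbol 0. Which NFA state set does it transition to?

q0 on 0 → {q1}.
q3 on 0 → {q7}.
q6 on 0 → {q1}.
No 0-transition from q1, q2, q5, q8, q12, q13, q14.
Union after reading 0: {q1, q7}.
Now take the ε-closure:
From q1 via ε: add q14.
From q7 via ε: add q13.
From q13 via ε: add q5, q6.
From q6 via ε: add q0, q3.
From q0 via ε: add q8, q12.
No new states can be added; the closed set is {q0, q1, q3, q5, q6, q7, q8, q12, q13, q14}.

{q0, q1, q3, q5, q6, q7, q8, q12, q13, q14}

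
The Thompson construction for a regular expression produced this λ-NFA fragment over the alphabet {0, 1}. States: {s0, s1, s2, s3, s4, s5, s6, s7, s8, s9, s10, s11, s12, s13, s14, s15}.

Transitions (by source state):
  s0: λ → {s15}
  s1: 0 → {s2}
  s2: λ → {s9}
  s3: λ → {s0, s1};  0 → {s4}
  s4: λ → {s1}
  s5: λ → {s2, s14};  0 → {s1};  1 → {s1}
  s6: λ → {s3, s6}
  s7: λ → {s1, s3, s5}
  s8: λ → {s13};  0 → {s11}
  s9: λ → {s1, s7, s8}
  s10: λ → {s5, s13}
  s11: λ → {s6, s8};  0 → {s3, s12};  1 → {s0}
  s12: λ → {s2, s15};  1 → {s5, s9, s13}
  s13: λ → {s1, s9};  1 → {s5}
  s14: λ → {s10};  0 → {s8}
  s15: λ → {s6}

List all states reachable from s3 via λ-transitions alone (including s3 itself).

Start with {s3}.
From s3 via λ: add s0, s1.
From s0 via λ: add s15.
From s15 via λ: add s6.
No new states can be added; the closed set is {s0, s1, s3, s6, s15}.

{s0, s1, s3, s6, s15}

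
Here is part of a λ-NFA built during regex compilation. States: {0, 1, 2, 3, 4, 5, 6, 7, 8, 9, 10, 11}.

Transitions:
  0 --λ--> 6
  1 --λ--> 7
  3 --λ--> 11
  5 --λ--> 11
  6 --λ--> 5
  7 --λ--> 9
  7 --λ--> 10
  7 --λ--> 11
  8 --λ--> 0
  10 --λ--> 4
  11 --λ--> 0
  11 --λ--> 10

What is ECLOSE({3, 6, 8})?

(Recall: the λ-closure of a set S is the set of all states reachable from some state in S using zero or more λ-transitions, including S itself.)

Start with {3, 6, 8}.
From 3 via λ: add 11.
From 6 via λ: add 5.
From 8 via λ: add 0.
From 11 via λ: add 10.
From 10 via λ: add 4.
No new states can be added; the closed set is {0, 3, 4, 5, 6, 8, 10, 11}.

{0, 3, 4, 5, 6, 8, 10, 11}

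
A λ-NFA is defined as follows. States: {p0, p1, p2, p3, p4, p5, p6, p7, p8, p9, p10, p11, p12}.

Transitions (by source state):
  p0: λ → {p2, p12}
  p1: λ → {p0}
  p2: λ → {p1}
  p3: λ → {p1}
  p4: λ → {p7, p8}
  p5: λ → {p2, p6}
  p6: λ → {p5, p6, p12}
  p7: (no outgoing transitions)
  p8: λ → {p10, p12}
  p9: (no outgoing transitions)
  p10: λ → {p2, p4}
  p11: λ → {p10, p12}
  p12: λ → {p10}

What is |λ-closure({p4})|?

8

Start with {p4}.
From p4 via λ: add p7, p8.
From p8 via λ: add p10, p12.
From p10 via λ: add p2.
From p2 via λ: add p1.
From p1 via λ: add p0.
λ-closure = {p0, p1, p2, p4, p7, p8, p10, p12}, which has 8 states.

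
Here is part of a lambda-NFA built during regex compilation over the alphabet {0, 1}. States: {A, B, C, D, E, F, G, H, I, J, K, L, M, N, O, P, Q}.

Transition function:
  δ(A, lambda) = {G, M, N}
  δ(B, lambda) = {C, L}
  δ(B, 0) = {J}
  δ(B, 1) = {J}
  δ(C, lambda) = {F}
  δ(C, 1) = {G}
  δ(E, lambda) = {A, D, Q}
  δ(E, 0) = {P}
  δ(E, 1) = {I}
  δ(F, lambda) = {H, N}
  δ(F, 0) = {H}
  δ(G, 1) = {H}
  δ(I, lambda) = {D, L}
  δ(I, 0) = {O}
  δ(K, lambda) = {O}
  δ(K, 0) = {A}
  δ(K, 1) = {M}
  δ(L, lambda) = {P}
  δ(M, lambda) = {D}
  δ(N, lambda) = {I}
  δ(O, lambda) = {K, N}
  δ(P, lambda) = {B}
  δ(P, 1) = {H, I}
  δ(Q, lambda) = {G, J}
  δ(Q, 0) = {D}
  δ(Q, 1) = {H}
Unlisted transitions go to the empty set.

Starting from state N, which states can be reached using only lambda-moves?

{B, C, D, F, H, I, L, N, P}

Start with {N}.
From N via lambda: add I.
From I via lambda: add D, L.
From L via lambda: add P.
From P via lambda: add B.
From B via lambda: add C.
From C via lambda: add F.
From F via lambda: add H.
No new states can be added; the closed set is {B, C, D, F, H, I, L, N, P}.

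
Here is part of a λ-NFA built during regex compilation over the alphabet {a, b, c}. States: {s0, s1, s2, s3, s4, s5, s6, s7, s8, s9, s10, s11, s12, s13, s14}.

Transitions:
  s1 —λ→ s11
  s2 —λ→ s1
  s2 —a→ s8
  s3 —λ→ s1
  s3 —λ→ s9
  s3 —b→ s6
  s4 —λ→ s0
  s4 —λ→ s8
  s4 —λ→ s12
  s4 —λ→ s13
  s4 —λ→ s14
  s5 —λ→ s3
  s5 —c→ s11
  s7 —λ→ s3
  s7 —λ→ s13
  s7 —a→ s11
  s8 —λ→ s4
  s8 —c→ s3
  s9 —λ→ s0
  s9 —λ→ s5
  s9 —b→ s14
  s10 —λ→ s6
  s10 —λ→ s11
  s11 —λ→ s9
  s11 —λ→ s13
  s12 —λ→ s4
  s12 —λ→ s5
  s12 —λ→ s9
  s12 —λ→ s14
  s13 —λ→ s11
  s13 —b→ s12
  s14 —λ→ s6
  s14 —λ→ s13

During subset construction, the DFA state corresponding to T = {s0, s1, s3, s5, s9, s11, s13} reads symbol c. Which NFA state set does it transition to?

s5 on c → {s11}.
No c-transition from s0, s1, s3, s9, s11, s13.
Union after reading c: {s11}.
Now take the λ-closure:
From s11 via λ: add s9, s13.
From s9 via λ: add s0, s5.
From s5 via λ: add s3.
From s3 via λ: add s1.
No new states can be added; the closed set is {s0, s1, s3, s5, s9, s11, s13}.

{s0, s1, s3, s5, s9, s11, s13}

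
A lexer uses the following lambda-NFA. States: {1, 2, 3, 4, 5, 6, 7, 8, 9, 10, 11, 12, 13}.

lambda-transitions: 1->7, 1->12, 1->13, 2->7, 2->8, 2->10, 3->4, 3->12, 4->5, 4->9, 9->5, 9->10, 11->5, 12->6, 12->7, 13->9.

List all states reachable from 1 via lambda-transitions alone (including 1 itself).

Start with {1}.
From 1 via lambda: add 7, 12, 13.
From 12 via lambda: add 6.
From 13 via lambda: add 9.
From 9 via lambda: add 5, 10.
No new states can be added; the closed set is {1, 5, 6, 7, 9, 10, 12, 13}.

{1, 5, 6, 7, 9, 10, 12, 13}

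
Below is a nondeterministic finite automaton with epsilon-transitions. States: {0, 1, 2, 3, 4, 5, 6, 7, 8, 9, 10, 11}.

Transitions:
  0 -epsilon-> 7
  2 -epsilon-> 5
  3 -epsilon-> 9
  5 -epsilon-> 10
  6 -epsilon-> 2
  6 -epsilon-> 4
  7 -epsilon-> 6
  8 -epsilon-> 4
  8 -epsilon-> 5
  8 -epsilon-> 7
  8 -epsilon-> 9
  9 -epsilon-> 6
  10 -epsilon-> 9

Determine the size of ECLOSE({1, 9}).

7

Start with {1, 9}.
From 9 via epsilon: add 6.
From 6 via epsilon: add 2, 4.
From 2 via epsilon: add 5.
From 5 via epsilon: add 10.
epsilon-closure = {1, 2, 4, 5, 6, 9, 10}, which has 7 states.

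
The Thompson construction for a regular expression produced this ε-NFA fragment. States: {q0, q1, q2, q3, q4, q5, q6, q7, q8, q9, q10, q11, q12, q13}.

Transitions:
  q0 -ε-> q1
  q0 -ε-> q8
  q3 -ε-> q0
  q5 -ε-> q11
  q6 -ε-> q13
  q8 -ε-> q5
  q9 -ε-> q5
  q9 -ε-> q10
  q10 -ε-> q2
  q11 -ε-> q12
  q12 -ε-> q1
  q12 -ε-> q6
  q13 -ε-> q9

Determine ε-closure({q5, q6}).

Start with {q5, q6}.
From q5 via ε: add q11.
From q6 via ε: add q13.
From q11 via ε: add q12.
From q13 via ε: add q9.
From q9 via ε: add q10.
From q12 via ε: add q1.
From q10 via ε: add q2.
No new states can be added; the closed set is {q1, q2, q5, q6, q9, q10, q11, q12, q13}.

{q1, q2, q5, q6, q9, q10, q11, q12, q13}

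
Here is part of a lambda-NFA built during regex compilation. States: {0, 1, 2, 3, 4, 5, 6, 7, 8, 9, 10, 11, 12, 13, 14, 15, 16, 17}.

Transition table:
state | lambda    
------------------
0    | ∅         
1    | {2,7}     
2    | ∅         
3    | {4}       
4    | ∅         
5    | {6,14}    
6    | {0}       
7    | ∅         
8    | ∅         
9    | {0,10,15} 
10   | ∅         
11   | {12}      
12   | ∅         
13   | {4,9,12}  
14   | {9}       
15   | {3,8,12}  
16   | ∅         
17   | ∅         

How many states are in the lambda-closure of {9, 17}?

Start with {9, 17}.
From 9 via lambda: add 0, 10, 15.
From 15 via lambda: add 3, 8, 12.
From 3 via lambda: add 4.
lambda-closure = {0, 3, 4, 8, 9, 10, 12, 15, 17}, which has 9 states.

9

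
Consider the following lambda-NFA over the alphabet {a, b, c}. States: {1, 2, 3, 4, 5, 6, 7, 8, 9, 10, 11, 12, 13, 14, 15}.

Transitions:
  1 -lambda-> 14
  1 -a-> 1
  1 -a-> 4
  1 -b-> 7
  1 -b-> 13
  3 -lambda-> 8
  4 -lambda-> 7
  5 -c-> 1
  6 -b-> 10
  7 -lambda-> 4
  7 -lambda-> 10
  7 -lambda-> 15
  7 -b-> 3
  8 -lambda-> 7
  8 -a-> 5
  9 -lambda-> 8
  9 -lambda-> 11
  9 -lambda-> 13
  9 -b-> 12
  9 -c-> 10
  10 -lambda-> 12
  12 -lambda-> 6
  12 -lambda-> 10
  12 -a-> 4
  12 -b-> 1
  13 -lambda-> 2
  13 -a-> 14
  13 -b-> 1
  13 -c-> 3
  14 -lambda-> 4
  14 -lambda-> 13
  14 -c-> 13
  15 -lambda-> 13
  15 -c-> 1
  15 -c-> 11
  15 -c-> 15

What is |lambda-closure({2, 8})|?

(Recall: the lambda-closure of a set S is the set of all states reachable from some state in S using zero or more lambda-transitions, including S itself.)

Start with {2, 8}.
From 8 via lambda: add 7.
From 7 via lambda: add 4, 10, 15.
From 10 via lambda: add 12.
From 15 via lambda: add 13.
From 12 via lambda: add 6.
lambda-closure = {2, 4, 6, 7, 8, 10, 12, 13, 15}, which has 9 states.

9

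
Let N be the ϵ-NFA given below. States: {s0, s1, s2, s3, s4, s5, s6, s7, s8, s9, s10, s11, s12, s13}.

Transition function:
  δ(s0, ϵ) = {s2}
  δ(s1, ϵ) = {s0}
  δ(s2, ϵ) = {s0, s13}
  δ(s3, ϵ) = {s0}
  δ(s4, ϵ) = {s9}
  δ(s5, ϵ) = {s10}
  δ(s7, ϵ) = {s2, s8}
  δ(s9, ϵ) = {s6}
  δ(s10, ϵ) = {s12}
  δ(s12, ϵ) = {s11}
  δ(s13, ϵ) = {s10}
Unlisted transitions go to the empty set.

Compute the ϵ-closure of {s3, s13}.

Start with {s3, s13}.
From s3 via ϵ: add s0.
From s13 via ϵ: add s10.
From s0 via ϵ: add s2.
From s10 via ϵ: add s12.
From s12 via ϵ: add s11.
No new states can be added; the closed set is {s0, s2, s3, s10, s11, s12, s13}.

{s0, s2, s3, s10, s11, s12, s13}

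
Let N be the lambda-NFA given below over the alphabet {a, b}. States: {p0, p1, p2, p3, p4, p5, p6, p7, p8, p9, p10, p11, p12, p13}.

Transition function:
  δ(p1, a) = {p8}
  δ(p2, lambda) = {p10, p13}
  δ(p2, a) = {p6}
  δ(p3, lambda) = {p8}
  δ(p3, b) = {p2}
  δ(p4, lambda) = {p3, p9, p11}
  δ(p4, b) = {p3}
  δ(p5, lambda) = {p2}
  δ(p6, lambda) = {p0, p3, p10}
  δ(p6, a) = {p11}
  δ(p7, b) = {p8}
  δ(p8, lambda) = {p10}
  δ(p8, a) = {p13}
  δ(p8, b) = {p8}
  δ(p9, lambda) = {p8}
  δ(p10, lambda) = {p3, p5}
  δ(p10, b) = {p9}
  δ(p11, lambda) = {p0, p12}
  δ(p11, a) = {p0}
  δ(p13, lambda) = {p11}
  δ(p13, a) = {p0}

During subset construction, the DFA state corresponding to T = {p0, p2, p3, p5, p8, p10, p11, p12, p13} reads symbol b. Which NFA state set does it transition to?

{p0, p2, p3, p5, p8, p9, p10, p11, p12, p13}

p3 on b → {p2}.
p8 on b → {p8}.
p10 on b → {p9}.
No b-transition from p0, p2, p5, p11, p12, p13.
Union after reading b: {p2, p8, p9}.
Now take the lambda-closure:
From p2 via lambda: add p10, p13.
From p10 via lambda: add p3, p5.
From p13 via lambda: add p11.
From p11 via lambda: add p0, p12.
No new states can be added; the closed set is {p0, p2, p3, p5, p8, p9, p10, p11, p12, p13}.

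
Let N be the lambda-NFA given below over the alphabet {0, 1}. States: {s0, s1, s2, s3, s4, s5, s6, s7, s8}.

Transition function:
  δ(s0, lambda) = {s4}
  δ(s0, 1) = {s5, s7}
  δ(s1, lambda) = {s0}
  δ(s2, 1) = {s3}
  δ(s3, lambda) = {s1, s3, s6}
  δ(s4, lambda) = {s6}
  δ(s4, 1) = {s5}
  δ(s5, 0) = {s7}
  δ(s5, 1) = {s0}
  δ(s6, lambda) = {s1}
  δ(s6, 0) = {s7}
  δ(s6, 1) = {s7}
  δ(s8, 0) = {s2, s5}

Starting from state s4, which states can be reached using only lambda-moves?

Start with {s4}.
From s4 via lambda: add s6.
From s6 via lambda: add s1.
From s1 via lambda: add s0.
No new states can be added; the closed set is {s0, s1, s4, s6}.

{s0, s1, s4, s6}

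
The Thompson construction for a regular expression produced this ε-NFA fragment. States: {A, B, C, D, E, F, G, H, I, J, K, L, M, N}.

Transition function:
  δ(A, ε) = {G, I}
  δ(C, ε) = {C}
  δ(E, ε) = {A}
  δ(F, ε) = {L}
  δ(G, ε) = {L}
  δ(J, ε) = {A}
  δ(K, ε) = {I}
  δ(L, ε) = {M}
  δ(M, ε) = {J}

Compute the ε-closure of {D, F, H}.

Start with {D, F, H}.
From F via ε: add L.
From L via ε: add M.
From M via ε: add J.
From J via ε: add A.
From A via ε: add G, I.
No new states can be added; the closed set is {A, D, F, G, H, I, J, L, M}.

{A, D, F, G, H, I, J, L, M}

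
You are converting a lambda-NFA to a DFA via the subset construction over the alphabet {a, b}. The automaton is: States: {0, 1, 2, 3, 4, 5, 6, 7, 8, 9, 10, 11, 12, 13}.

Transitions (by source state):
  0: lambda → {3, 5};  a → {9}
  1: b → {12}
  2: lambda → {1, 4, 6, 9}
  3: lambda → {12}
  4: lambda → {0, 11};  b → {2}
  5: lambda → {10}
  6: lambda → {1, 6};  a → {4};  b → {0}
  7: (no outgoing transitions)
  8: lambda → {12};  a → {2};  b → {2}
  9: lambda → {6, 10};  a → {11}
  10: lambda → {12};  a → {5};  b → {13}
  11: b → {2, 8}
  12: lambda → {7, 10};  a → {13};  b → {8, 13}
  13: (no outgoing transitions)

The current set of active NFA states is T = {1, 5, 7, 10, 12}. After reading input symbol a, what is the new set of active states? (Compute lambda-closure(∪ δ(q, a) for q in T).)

10 on a → {5}.
12 on a → {13}.
No a-transition from 1, 5, 7.
Union after reading a: {5, 13}.
Now take the lambda-closure:
From 5 via lambda: add 10.
From 10 via lambda: add 12.
From 12 via lambda: add 7.
No new states can be added; the closed set is {5, 7, 10, 12, 13}.

{5, 7, 10, 12, 13}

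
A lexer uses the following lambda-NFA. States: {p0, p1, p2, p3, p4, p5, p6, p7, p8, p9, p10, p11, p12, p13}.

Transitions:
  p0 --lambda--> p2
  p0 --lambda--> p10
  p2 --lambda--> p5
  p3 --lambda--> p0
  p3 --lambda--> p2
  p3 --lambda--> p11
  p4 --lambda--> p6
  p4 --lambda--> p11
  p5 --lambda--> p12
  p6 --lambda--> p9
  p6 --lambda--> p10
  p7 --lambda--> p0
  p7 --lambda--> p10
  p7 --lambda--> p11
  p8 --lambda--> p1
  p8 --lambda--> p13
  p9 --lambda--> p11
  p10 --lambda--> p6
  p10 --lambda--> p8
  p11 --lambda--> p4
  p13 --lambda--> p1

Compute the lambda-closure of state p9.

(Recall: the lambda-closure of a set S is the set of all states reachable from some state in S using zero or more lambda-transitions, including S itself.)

{p1, p4, p6, p8, p9, p10, p11, p13}

Start with {p9}.
From p9 via lambda: add p11.
From p11 via lambda: add p4.
From p4 via lambda: add p6.
From p6 via lambda: add p10.
From p10 via lambda: add p8.
From p8 via lambda: add p1, p13.
No new states can be added; the closed set is {p1, p4, p6, p8, p9, p10, p11, p13}.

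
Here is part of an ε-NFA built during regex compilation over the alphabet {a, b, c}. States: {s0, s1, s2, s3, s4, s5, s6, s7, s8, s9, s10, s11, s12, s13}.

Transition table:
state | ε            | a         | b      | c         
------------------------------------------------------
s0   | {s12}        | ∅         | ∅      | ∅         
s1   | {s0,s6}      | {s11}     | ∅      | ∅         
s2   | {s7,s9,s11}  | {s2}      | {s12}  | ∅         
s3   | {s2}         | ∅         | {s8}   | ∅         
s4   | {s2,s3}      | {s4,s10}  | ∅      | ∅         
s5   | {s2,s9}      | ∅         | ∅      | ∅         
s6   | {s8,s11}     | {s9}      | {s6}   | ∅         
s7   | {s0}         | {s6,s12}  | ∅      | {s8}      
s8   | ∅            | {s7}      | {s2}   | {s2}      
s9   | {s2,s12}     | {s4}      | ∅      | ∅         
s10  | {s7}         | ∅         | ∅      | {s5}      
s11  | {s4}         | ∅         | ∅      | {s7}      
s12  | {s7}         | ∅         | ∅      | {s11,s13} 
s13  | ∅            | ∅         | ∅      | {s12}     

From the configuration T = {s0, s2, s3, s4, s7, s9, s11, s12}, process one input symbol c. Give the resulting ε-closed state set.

s7 on c → {s8}.
s11 on c → {s7}.
s12 on c → {s11, s13}.
No c-transition from s0, s2, s3, s4, s9.
Union after reading c: {s7, s8, s11, s13}.
Now take the ε-closure:
From s7 via ε: add s0.
From s11 via ε: add s4.
From s0 via ε: add s12.
From s4 via ε: add s2, s3.
From s2 via ε: add s9.
No new states can be added; the closed set is {s0, s2, s3, s4, s7, s8, s9, s11, s12, s13}.

{s0, s2, s3, s4, s7, s8, s9, s11, s12, s13}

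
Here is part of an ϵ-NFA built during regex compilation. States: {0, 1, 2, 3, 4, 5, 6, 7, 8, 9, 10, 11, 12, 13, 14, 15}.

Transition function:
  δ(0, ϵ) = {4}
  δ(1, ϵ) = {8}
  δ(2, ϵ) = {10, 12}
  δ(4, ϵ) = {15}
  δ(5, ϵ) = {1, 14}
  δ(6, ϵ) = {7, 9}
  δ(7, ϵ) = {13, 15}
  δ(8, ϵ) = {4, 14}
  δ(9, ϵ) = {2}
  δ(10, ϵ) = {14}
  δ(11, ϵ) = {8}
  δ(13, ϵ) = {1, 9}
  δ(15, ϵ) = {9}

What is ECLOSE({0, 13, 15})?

{0, 1, 2, 4, 8, 9, 10, 12, 13, 14, 15}

Start with {0, 13, 15}.
From 0 via ϵ: add 4.
From 13 via ϵ: add 1, 9.
From 1 via ϵ: add 8.
From 9 via ϵ: add 2.
From 2 via ϵ: add 10, 12.
From 8 via ϵ: add 14.
No new states can be added; the closed set is {0, 1, 2, 4, 8, 9, 10, 12, 13, 14, 15}.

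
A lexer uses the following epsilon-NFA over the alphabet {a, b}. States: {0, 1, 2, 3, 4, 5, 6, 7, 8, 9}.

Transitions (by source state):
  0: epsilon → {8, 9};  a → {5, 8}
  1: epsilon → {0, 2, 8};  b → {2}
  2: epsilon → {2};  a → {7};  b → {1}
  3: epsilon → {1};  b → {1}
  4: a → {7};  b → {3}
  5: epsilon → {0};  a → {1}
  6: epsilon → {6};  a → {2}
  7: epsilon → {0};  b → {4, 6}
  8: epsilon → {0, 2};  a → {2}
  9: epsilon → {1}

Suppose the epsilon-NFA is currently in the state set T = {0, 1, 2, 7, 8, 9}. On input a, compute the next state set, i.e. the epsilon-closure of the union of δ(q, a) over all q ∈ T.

0 on a → {5, 8}.
2 on a → {7}.
8 on a → {2}.
No a-transition from 1, 7, 9.
Union after reading a: {2, 5, 7, 8}.
Now take the epsilon-closure:
From 5 via epsilon: add 0.
From 0 via epsilon: add 9.
From 9 via epsilon: add 1.
No new states can be added; the closed set is {0, 1, 2, 5, 7, 8, 9}.

{0, 1, 2, 5, 7, 8, 9}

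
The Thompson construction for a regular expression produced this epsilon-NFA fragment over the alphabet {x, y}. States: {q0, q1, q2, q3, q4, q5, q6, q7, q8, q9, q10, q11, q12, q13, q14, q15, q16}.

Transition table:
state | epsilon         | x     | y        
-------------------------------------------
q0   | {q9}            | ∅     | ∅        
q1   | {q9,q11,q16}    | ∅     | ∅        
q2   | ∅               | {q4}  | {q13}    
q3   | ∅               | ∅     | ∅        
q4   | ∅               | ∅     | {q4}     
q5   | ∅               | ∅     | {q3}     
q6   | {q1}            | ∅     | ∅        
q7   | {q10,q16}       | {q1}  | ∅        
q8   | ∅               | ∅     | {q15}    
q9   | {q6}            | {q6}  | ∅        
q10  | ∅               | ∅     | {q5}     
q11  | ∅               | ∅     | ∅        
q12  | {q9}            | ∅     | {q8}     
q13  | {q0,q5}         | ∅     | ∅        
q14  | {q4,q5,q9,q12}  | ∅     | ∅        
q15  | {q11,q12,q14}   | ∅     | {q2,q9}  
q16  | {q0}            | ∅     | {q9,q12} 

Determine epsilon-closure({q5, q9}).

{q0, q1, q5, q6, q9, q11, q16}

Start with {q5, q9}.
From q9 via epsilon: add q6.
From q6 via epsilon: add q1.
From q1 via epsilon: add q11, q16.
From q16 via epsilon: add q0.
No new states can be added; the closed set is {q0, q1, q5, q6, q9, q11, q16}.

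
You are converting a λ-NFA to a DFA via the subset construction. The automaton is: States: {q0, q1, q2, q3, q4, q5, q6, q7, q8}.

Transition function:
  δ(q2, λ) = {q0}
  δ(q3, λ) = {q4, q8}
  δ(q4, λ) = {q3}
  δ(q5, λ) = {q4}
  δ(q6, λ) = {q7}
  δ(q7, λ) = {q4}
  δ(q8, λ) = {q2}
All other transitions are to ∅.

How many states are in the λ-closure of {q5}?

6

Start with {q5}.
From q5 via λ: add q4.
From q4 via λ: add q3.
From q3 via λ: add q8.
From q8 via λ: add q2.
From q2 via λ: add q0.
λ-closure = {q0, q2, q3, q4, q5, q8}, which has 6 states.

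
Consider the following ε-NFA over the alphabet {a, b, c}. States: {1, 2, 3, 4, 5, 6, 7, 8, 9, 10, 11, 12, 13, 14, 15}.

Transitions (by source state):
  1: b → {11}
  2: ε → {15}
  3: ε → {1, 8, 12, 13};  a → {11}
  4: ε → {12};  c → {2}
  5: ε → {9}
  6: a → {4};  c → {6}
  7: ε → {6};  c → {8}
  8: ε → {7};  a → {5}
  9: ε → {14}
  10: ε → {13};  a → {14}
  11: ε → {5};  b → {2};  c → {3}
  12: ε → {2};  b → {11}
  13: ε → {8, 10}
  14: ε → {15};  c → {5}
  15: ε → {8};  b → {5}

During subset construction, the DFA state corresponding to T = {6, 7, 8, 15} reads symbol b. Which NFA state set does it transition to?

{5, 6, 7, 8, 9, 14, 15}

15 on b → {5}.
No b-transition from 6, 7, 8.
Union after reading b: {5}.
Now take the ε-closure:
From 5 via ε: add 9.
From 9 via ε: add 14.
From 14 via ε: add 15.
From 15 via ε: add 8.
From 8 via ε: add 7.
From 7 via ε: add 6.
No new states can be added; the closed set is {5, 6, 7, 8, 9, 14, 15}.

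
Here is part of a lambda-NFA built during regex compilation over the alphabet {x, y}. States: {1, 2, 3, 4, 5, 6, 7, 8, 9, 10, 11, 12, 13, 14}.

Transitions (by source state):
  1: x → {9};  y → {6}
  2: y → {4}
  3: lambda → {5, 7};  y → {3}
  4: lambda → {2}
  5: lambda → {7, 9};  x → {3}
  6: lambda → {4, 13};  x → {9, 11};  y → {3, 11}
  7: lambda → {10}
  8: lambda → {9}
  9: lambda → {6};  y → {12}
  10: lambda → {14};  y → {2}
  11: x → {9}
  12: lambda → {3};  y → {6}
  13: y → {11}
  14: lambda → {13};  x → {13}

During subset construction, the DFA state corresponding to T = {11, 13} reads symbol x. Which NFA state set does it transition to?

{2, 4, 6, 9, 13}

11 on x → {9}.
No x-transition from 13.
Union after reading x: {9}.
Now take the lambda-closure:
From 9 via lambda: add 6.
From 6 via lambda: add 4, 13.
From 4 via lambda: add 2.
No new states can be added; the closed set is {2, 4, 6, 9, 13}.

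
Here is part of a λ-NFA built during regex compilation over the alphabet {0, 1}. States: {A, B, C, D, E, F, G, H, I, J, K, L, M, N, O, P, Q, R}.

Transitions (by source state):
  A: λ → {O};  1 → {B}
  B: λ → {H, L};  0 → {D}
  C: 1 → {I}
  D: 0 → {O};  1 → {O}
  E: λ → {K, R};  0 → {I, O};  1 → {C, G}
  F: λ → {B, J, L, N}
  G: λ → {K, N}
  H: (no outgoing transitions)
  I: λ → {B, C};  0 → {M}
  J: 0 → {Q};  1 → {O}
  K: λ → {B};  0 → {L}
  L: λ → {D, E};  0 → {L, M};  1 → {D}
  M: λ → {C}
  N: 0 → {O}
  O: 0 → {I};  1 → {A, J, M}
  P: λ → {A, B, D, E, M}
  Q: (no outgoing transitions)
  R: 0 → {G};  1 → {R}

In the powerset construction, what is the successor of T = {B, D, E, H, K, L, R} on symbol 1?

{B, C, D, E, G, H, K, L, N, O, R}

D on 1 → {O}.
E on 1 → {C, G}.
L on 1 → {D}.
R on 1 → {R}.
No 1-transition from B, H, K.
Union after reading 1: {C, D, G, O, R}.
Now take the λ-closure:
From G via λ: add K, N.
From K via λ: add B.
From B via λ: add H, L.
From L via λ: add E.
No new states can be added; the closed set is {B, C, D, E, G, H, K, L, N, O, R}.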